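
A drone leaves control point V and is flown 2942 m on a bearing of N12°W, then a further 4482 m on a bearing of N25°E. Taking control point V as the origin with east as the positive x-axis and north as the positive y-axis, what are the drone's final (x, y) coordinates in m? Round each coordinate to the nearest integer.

(1282, 6940)

Leg 1 (N12°W, 2942 m): east 2942 sin 348° = -611.68, north 2942 cos 348° = 2877.71
Leg 2 (N25°E, 4482 m): east 4482 sin 25° = 1894.18, north 4482 cos 25° = 4062.07
Summing: 1282.50 m east, 6939.78 m north → (1282, 6940).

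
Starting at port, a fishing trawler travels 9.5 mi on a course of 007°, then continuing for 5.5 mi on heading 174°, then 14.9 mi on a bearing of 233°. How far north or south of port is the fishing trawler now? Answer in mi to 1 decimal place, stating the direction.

Leg 1 (007°, 9.5 mi): east 9.5 sin 7° = 1.16, north 9.5 cos 7° = 9.43
Leg 2 (174°, 5.5 mi): east 5.5 sin 174° = 0.57, north 5.5 cos 174° = -5.47
Leg 3 (233°, 14.9 mi): east 14.9 sin 233° = -11.90, north 14.9 cos 233° = -8.97
Net north component: -5.01 mi.

5.0 mi south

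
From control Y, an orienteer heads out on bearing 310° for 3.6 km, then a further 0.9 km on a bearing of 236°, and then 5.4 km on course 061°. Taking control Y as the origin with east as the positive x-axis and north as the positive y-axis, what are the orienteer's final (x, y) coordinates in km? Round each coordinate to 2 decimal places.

(1.22, 4.43)

Leg 1 (310°, 3.6 km): east 3.6 sin 310° = -2.76, north 3.6 cos 310° = 2.31
Leg 2 (236°, 0.9 km): east 0.9 sin 236° = -0.75, north 0.9 cos 236° = -0.50
Leg 3 (061°, 5.4 km): east 5.4 sin 61° = 4.72, north 5.4 cos 61° = 2.62
Summing: 1.22 km east, 4.43 km north → (1.22, 4.43).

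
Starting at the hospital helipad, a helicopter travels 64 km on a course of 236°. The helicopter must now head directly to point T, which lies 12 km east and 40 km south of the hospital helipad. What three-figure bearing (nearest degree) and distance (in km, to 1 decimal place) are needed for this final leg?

Leg 1 (236°, 64 km): east 64 sin 236° = -53.06, north 64 cos 236° = -35.79
Current position: (-53.06, -35.79). Target: (12, -40). Remaining: Δeast = 65.06, Δnorth = -4.21.
Bearing = atan2(65.06, -4.21) mod 360° = 93.70°; distance = √((65.06)² + (-4.21)²) = 65.195 km.

094°, 65.2 km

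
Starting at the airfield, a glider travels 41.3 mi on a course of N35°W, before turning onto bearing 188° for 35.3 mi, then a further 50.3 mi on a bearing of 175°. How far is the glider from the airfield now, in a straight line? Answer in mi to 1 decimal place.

56.7 mi

Leg 1 (N35°W, 41.3 mi): east 41.3 sin 325° = -23.69, north 41.3 cos 325° = 33.83
Leg 2 (188°, 35.3 mi): east 35.3 sin 188° = -4.91, north 35.3 cos 188° = -34.96
Leg 3 (175°, 50.3 mi): east 50.3 sin 175° = 4.38, north 50.3 cos 175° = -50.11
Net: -24.22 east, -51.23 north. Distance = √((-24.22)² + (-51.23)²) = 56.669 mi.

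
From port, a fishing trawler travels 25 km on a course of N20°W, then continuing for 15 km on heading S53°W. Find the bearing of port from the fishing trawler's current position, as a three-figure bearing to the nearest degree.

Leg 1 (N20°W, 25 km): east 25 sin 340° = -8.55, north 25 cos 340° = 23.49
Leg 2 (S53°W, 15 km): east 15 sin 233° = -11.98, north 15 cos 233° = -9.03
Net displacement: -20.53 east, 14.47 north. Direction back to start is (20.53, -14.47): bearing = atan2(20.53, -14.47) mod 360° = 125.17° ≈ 125°.

125°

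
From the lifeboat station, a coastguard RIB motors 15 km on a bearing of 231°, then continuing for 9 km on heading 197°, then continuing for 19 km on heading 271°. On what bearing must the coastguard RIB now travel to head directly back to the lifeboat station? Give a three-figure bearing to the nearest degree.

Leg 1 (231°, 15 km): east 15 sin 231° = -11.66, north 15 cos 231° = -9.44
Leg 2 (197°, 9 km): east 9 sin 197° = -2.63, north 9 cos 197° = -8.61
Leg 3 (271°, 19 km): east 19 sin 271° = -19.00, north 19 cos 271° = 0.33
Net displacement: -33.29 east, -17.71 north. Direction back to start is (33.29, 17.71): bearing = atan2(33.29, 17.71) mod 360° = 61.98° ≈ 062°.

062°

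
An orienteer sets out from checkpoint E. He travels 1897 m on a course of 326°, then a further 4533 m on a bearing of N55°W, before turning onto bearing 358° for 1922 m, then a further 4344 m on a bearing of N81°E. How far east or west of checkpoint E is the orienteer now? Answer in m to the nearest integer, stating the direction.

551 m west

Leg 1 (326°, 1897 m): east 1897 sin 326° = -1060.79, north 1897 cos 326° = 1572.68
Leg 2 (N55°W, 4533 m): east 4533 sin 305° = -3713.22, north 4533 cos 305° = 2600.02
Leg 3 (358°, 1922 m): east 1922 sin 358° = -67.08, north 1922 cos 358° = 1920.83
Leg 4 (N81°E, 4344 m): east 4344 sin 81° = 4290.52, north 4344 cos 81° = 679.55
Net east component: -550.56 m.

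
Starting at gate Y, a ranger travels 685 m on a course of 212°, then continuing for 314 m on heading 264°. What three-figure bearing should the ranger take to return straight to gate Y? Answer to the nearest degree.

Leg 1 (212°, 685 m): east 685 sin 212° = -362.99, north 685 cos 212° = -580.91
Leg 2 (264°, 314 m): east 314 sin 264° = -312.28, north 314 cos 264° = -32.82
Net displacement: -675.27 east, -613.73 north. Direction back to start is (675.27, 613.73): bearing = atan2(675.27, 613.73) mod 360° = 47.73° ≈ 048°.

048°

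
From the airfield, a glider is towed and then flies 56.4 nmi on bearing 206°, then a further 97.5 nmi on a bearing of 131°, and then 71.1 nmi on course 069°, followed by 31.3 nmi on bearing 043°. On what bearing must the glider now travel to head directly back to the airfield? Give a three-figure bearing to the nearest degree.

296°

Leg 1 (206°, 56.4 nmi): east 56.4 sin 206° = -24.72, north 56.4 cos 206° = -50.69
Leg 2 (131°, 97.5 nmi): east 97.5 sin 131° = 73.58, north 97.5 cos 131° = -63.97
Leg 3 (069°, 71.1 nmi): east 71.1 sin 69° = 66.38, north 71.1 cos 69° = 25.48
Leg 4 (043°, 31.3 nmi): east 31.3 sin 43° = 21.35, north 31.3 cos 43° = 22.89
Net displacement: 136.58 east, -66.29 north. Direction back to start is (-136.58, 66.29): bearing = atan2(-136.58, 66.29) mod 360° = 295.89° ≈ 296°.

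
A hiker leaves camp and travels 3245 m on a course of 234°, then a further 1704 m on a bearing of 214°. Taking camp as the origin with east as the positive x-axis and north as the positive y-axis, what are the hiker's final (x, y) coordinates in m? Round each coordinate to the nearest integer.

(-3578, -3320)

Leg 1 (234°, 3245 m): east 3245 sin 234° = -2625.26, north 3245 cos 234° = -1907.36
Leg 2 (214°, 1704 m): east 1704 sin 214° = -952.86, north 1704 cos 214° = -1412.68
Summing: -3578.12 m east, -3320.04 m north → (-3578, -3320).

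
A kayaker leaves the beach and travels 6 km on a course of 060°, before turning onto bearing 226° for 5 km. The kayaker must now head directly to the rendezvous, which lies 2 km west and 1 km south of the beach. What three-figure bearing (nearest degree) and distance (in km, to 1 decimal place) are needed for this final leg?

262°, 3.6 km

Leg 1 (060°, 6 km): east 6 sin 60° = 5.20, north 6 cos 60° = 3.00
Leg 2 (226°, 5 km): east 5 sin 226° = -3.60, north 5 cos 226° = -3.47
Current position: (1.60, -0.47). Target: (-2, -1). Remaining: Δeast = -3.60, Δnorth = -0.53.
Bearing = atan2(-3.60, -0.53) mod 360° = 261.67°; distance = √((-3.60)² + (-0.53)²) = 3.638 km.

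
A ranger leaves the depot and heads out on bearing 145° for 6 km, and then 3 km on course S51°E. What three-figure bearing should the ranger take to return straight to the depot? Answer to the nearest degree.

Leg 1 (145°, 6 km): east 6 sin 145° = 3.44, north 6 cos 145° = -4.91
Leg 2 (S51°E, 3 km): east 3 sin 129° = 2.33, north 3 cos 129° = -1.89
Net displacement: 5.77 east, -6.80 north. Direction back to start is (-5.77, 6.80): bearing = atan2(-5.77, 6.80) mod 360° = 319.68° ≈ 320°.

320°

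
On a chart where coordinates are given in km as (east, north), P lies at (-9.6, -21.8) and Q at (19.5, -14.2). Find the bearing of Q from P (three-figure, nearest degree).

Δeast = 19.5 − -9.6 = 29.10; Δnorth = -14.2 − -21.8 = 7.60.
Bearing = atan2(Δeast, Δnorth) mod 360° = 75.36° ≈ 075°.

075°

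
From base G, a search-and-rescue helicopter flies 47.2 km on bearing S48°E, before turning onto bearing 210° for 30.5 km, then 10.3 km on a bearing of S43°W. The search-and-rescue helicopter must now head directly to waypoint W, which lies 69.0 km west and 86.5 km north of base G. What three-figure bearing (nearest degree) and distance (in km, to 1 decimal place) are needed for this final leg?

Leg 1 (S48°E, 47.2 km): east 47.2 sin 132° = 35.08, north 47.2 cos 132° = -31.58
Leg 2 (210°, 30.5 km): east 30.5 sin 210° = -15.25, north 30.5 cos 210° = -26.41
Leg 3 (S43°W, 10.3 km): east 10.3 sin 223° = -7.02, north 10.3 cos 223° = -7.53
Current position: (12.80, -65.53). Target: (-69.0, 86.5). Remaining: Δeast = -81.80, Δnorth = 152.03.
Bearing = atan2(-81.80, 152.03) mod 360° = 331.72°; distance = √((-81.80)² + (152.03)²) = 172.640 km.

332°, 172.6 km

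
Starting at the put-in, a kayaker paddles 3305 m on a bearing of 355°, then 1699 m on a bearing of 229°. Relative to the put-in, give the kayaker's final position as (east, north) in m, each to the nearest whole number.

Leg 1 (355°, 3305 m): east 3305 sin 355° = -288.05, north 3305 cos 355° = 3292.42
Leg 2 (229°, 1699 m): east 1699 sin 229° = -1282.25, north 1699 cos 229° = -1114.64
Summing: -1570.30 m east, 2177.78 m north → (-1570, 2178).

(-1570, 2178)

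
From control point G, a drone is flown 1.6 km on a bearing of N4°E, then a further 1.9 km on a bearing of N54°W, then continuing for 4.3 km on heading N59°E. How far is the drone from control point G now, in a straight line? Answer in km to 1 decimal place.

5.4 km

Leg 1 (N4°E, 1.6 km): east 1.6 sin 4° = 0.11, north 1.6 cos 4° = 1.60
Leg 2 (N54°W, 1.9 km): east 1.9 sin 306° = -1.54, north 1.9 cos 306° = 1.12
Leg 3 (N59°E, 4.3 km): east 4.3 sin 59° = 3.69, north 4.3 cos 59° = 2.21
Net: 2.26 east, 4.93 north. Distance = √((2.26)² + (4.93)²) = 5.421 km.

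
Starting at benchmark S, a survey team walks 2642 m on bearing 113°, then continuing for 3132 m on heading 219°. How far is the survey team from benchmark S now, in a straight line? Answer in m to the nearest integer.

Leg 1 (113°, 2642 m): east 2642 sin 113° = 2431.97, north 2642 cos 113° = -1032.31
Leg 2 (219°, 3132 m): east 3132 sin 219° = -1971.03, north 3132 cos 219° = -2434.02
Net: 460.94 east, -3466.33 north. Distance = √((460.94)² + (-3466.33)²) = 3496.846 m.

3497 m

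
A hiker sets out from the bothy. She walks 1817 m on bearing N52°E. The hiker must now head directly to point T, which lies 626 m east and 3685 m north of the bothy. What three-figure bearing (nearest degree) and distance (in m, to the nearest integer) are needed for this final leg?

343°, 2690 m

Leg 1 (N52°E, 1817 m): east 1817 sin 52° = 1431.82, north 1817 cos 52° = 1118.66
Current position: (1431.82, 1118.66). Target: (626, 3685). Remaining: Δeast = -805.82, Δnorth = 2566.34.
Bearing = atan2(-805.82, 2566.34) mod 360° = 342.57°; distance = √((-805.82)² + (2566.34)²) = 2689.880 m.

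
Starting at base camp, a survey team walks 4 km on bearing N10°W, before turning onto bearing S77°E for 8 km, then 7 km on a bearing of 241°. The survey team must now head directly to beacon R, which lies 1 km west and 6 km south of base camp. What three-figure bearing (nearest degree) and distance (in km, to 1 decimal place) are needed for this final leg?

Leg 1 (N10°W, 4 km): east 4 sin 350° = -0.69, north 4 cos 350° = 3.94
Leg 2 (S77°E, 8 km): east 8 sin 103° = 7.79, north 8 cos 103° = -1.80
Leg 3 (241°, 7 km): east 7 sin 241° = -6.12, north 7 cos 241° = -3.39
Current position: (0.98, -1.25). Target: (-1, -6). Remaining: Δeast = -1.98, Δnorth = -4.75.
Bearing = atan2(-1.98, -4.75) mod 360° = 202.63°; distance = √((-1.98)² + (-4.75)²) = 5.142 km.

203°, 5.1 km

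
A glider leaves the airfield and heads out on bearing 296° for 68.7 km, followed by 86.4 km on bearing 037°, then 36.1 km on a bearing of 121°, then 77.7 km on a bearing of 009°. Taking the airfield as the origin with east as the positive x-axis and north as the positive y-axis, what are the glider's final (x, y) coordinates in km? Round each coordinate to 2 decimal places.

Leg 1 (296°, 68.7 km): east 68.7 sin 296° = -61.75, north 68.7 cos 296° = 30.12
Leg 2 (037°, 86.4 km): east 86.4 sin 37° = 52.00, north 86.4 cos 37° = 69.00
Leg 3 (121°, 36.1 km): east 36.1 sin 121° = 30.94, north 36.1 cos 121° = -18.59
Leg 4 (009°, 77.7 km): east 77.7 sin 9° = 12.15, north 77.7 cos 9° = 76.74
Summing: 33.35 km east, 157.27 km north → (33.35, 157.27).

(33.35, 157.27)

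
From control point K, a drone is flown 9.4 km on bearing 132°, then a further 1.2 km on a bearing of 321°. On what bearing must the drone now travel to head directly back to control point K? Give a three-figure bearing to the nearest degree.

311°

Leg 1 (132°, 9.4 km): east 9.4 sin 132° = 6.99, north 9.4 cos 132° = -6.29
Leg 2 (321°, 1.2 km): east 1.2 sin 321° = -0.76, north 1.2 cos 321° = 0.93
Net displacement: 6.23 east, -5.36 north. Direction back to start is (-6.23, 5.36): bearing = atan2(-6.23, 5.36) mod 360° = 310.69° ≈ 311°.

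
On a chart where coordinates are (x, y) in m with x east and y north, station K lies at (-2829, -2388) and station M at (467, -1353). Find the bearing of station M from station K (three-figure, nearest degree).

Δeast = 467 − -2829 = 3296.00; Δnorth = -1353 − -2388 = 1035.00.
Bearing = atan2(Δeast, Δnorth) mod 360° = 72.57° ≈ 073°.

073°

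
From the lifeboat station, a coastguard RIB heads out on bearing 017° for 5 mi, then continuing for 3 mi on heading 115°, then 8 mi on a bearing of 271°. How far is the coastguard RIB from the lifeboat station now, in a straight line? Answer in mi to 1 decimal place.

5.3 mi

Leg 1 (017°, 5 mi): east 5 sin 17° = 1.46, north 5 cos 17° = 4.78
Leg 2 (115°, 3 mi): east 3 sin 115° = 2.72, north 3 cos 115° = -1.27
Leg 3 (271°, 8 mi): east 8 sin 271° = -8.00, north 8 cos 271° = 0.14
Net: -3.82 east, 3.65 north. Distance = √((-3.82)² + (3.65)²) = 5.284 mi.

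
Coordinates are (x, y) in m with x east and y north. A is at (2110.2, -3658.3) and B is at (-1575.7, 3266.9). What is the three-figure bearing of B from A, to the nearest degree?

332°

Δeast = -1575.7 − 2110.2 = -3685.90; Δnorth = 3266.9 − -3658.3 = 6925.20.
Bearing = atan2(Δeast, Δnorth) mod 360° = 331.98° ≈ 332°.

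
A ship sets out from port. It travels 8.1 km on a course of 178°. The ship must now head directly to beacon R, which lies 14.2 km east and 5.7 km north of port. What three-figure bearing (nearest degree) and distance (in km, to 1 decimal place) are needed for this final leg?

045°, 19.6 km

Leg 1 (178°, 8.1 km): east 8.1 sin 178° = 0.28, north 8.1 cos 178° = -8.10
Current position: (0.28, -8.10). Target: (14.2, 5.7). Remaining: Δeast = 13.92, Δnorth = 13.80.
Bearing = atan2(13.92, 13.80) mod 360° = 45.25°; distance = √((13.92)² + (13.80)²) = 19.596 km.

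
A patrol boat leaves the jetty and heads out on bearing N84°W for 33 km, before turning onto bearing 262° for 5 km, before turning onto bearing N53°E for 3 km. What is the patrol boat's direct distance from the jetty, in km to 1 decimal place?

Leg 1 (N84°W, 33 km): east 33 sin 276° = -32.82, north 33 cos 276° = 3.45
Leg 2 (262°, 5 km): east 5 sin 262° = -4.95, north 5 cos 262° = -0.70
Leg 3 (N53°E, 3 km): east 3 sin 53° = 2.40, north 3 cos 53° = 1.81
Net: -35.37 east, 4.56 north. Distance = √((-35.37)² + (4.56)²) = 35.667 km.

35.7 km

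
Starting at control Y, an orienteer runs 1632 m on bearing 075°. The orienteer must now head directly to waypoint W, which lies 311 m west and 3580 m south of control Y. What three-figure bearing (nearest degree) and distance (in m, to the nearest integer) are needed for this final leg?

205°, 4425 m

Leg 1 (075°, 1632 m): east 1632 sin 75° = 1576.39, north 1632 cos 75° = 422.39
Current position: (1576.39, 422.39). Target: (-311, -3580). Remaining: Δeast = -1887.39, Δnorth = -4002.39.
Bearing = atan2(-1887.39, -4002.39) mod 360° = 205.25°; distance = √((-1887.39)² + (-4002.39)²) = 4425.087 m.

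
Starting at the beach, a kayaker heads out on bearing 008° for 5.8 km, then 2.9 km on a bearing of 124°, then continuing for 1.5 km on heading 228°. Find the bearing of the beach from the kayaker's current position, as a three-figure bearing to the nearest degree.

214°

Leg 1 (008°, 5.8 km): east 5.8 sin 8° = 0.81, north 5.8 cos 8° = 5.74
Leg 2 (124°, 2.9 km): east 2.9 sin 124° = 2.40, north 2.9 cos 124° = -1.62
Leg 3 (228°, 1.5 km): east 1.5 sin 228° = -1.11, north 1.5 cos 228° = -1.00
Net displacement: 2.10 east, 3.12 north. Direction back to start is (-2.10, -3.12): bearing = atan2(-2.10, -3.12) mod 360° = 213.92° ≈ 214°.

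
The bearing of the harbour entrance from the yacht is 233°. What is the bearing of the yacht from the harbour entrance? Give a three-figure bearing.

053°

Back-bearing = 233° − 180° = 053°.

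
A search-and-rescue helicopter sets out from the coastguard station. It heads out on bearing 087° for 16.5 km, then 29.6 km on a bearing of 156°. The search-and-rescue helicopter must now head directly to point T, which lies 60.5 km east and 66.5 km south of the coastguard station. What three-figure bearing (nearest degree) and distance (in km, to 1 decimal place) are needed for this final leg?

Leg 1 (087°, 16.5 km): east 16.5 sin 87° = 16.48, north 16.5 cos 87° = 0.86
Leg 2 (156°, 29.6 km): east 29.6 sin 156° = 12.04, north 29.6 cos 156° = -27.04
Current position: (28.52, -26.18). Target: (60.5, -66.5). Remaining: Δeast = 31.98, Δnorth = -40.32.
Bearing = atan2(31.98, -40.32) mod 360° = 141.58°; distance = √((31.98)² + (-40.32)²) = 51.467 km.

142°, 51.5 km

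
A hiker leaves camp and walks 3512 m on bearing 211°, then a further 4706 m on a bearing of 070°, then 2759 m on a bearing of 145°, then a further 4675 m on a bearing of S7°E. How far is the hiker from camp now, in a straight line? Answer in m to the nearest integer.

9572 m

Leg 1 (211°, 3512 m): east 3512 sin 211° = -1808.81, north 3512 cos 211° = -3010.37
Leg 2 (070°, 4706 m): east 4706 sin 70° = 4422.19, north 4706 cos 70° = 1609.55
Leg 3 (145°, 2759 m): east 2759 sin 145° = 1582.50, north 2759 cos 145° = -2260.04
Leg 4 (S7°E, 4675 m): east 4675 sin 173° = 569.74, north 4675 cos 173° = -4640.15
Net: 4765.62 east, -8301.02 north. Distance = √((4765.62)² + (-8301.02)²) = 9571.730 m.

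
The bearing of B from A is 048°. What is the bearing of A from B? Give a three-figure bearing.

228°

Back-bearing = 048° + 180° = 228°.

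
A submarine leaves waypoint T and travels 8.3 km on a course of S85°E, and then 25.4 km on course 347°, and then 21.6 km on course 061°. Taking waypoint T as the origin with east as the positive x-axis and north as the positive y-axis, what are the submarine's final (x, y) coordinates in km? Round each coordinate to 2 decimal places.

(21.45, 34.50)

Leg 1 (S85°E, 8.3 km): east 8.3 sin 95° = 8.27, north 8.3 cos 95° = -0.72
Leg 2 (347°, 25.4 km): east 25.4 sin 347° = -5.71, north 25.4 cos 347° = 24.75
Leg 3 (061°, 21.6 km): east 21.6 sin 61° = 18.89, north 21.6 cos 61° = 10.47
Summing: 21.45 km east, 34.50 km north → (21.45, 34.50).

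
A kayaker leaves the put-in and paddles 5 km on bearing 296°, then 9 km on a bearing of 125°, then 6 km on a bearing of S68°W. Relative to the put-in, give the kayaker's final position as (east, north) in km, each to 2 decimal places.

(-2.68, -5.22)

Leg 1 (296°, 5 km): east 5 sin 296° = -4.49, north 5 cos 296° = 2.19
Leg 2 (125°, 9 km): east 9 sin 125° = 7.37, north 9 cos 125° = -5.16
Leg 3 (S68°W, 6 km): east 6 sin 248° = -5.56, north 6 cos 248° = -2.25
Summing: -2.68 km east, -5.22 km north → (-2.68, -5.22).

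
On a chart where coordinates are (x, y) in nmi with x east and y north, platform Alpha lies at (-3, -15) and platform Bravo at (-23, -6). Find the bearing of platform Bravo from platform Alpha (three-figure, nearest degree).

Δeast = -23 − -3 = -20.00; Δnorth = -6 − -15 = 9.00.
Bearing = atan2(Δeast, Δnorth) mod 360° = 294.23° ≈ 294°.

294°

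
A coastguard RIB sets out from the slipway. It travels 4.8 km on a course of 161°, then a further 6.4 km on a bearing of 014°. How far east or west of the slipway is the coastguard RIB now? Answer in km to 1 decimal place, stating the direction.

3.1 km east

Leg 1 (161°, 4.8 km): east 4.8 sin 161° = 1.56, north 4.8 cos 161° = -4.54
Leg 2 (014°, 6.4 km): east 6.4 sin 14° = 1.55, north 6.4 cos 14° = 6.21
Net east component: 3.11 km.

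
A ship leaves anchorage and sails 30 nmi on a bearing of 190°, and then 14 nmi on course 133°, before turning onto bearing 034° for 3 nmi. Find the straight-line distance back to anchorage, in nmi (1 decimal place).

Leg 1 (190°, 30 nmi): east 30 sin 190° = -5.21, north 30 cos 190° = -29.54
Leg 2 (133°, 14 nmi): east 14 sin 133° = 10.24, north 14 cos 133° = -9.55
Leg 3 (034°, 3 nmi): east 3 sin 34° = 1.68, north 3 cos 34° = 2.49
Net: 6.71 east, -36.61 north. Distance = √((6.71)² + (-36.61)²) = 37.214 nmi.

37.2 nmi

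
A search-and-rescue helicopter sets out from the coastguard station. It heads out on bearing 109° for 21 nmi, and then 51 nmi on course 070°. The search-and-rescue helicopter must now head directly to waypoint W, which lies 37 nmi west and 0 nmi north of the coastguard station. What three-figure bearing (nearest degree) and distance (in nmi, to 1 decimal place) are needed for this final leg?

264°, 105.3 nmi

Leg 1 (109°, 21 nmi): east 21 sin 109° = 19.86, north 21 cos 109° = -6.84
Leg 2 (070°, 51 nmi): east 51 sin 70° = 47.92, north 51 cos 70° = 17.44
Current position: (67.78, 10.61). Target: (-37, 0). Remaining: Δeast = -104.78, Δnorth = -10.61.
Bearing = atan2(-104.78, -10.61) mod 360° = 264.22°; distance = √((-104.78)² + (-10.61)²) = 105.316 nmi.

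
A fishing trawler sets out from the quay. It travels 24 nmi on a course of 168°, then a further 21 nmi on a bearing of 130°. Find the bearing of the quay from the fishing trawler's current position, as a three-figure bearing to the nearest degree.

Leg 1 (168°, 24 nmi): east 24 sin 168° = 4.99, north 24 cos 168° = -23.48
Leg 2 (130°, 21 nmi): east 21 sin 130° = 16.09, north 21 cos 130° = -13.50
Net displacement: 21.08 east, -36.97 north. Direction back to start is (-21.08, 36.97): bearing = atan2(-21.08, 36.97) mod 360° = 330.32° ≈ 330°.

330°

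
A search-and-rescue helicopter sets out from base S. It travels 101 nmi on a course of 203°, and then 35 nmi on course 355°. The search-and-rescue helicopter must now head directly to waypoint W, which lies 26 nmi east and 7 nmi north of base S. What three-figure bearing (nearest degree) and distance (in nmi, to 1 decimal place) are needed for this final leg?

046°, 94.5 nmi

Leg 1 (203°, 101 nmi): east 101 sin 203° = -39.46, north 101 cos 203° = -92.97
Leg 2 (355°, 35 nmi): east 35 sin 355° = -3.05, north 35 cos 355° = 34.87
Current position: (-42.51, -58.10). Target: (26, 7). Remaining: Δeast = 68.51, Δnorth = 65.10.
Bearing = atan2(68.51, 65.10) mod 360° = 46.46°; distance = √((68.51)² + (65.10)²) = 94.513 nmi.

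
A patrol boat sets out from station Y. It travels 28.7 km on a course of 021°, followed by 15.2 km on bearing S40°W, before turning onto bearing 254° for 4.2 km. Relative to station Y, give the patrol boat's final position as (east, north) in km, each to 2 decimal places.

(-3.52, 13.99)

Leg 1 (021°, 28.7 km): east 28.7 sin 21° = 10.29, north 28.7 cos 21° = 26.79
Leg 2 (S40°W, 15.2 km): east 15.2 sin 220° = -9.77, north 15.2 cos 220° = -11.64
Leg 3 (254°, 4.2 km): east 4.2 sin 254° = -4.04, north 4.2 cos 254° = -1.16
Summing: -3.52 km east, 13.99 km north → (-3.52, 13.99).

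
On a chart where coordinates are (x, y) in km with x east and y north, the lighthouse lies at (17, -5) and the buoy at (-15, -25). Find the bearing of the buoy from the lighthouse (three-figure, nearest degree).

238°

Δeast = -15 − 17 = -32.00; Δnorth = -25 − -5 = -20.00.
Bearing = atan2(Δeast, Δnorth) mod 360° = 237.99° ≈ 238°.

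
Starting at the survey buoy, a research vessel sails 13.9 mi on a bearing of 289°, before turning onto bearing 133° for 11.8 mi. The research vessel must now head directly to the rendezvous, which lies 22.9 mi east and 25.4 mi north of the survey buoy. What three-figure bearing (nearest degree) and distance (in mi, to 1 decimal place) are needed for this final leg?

Leg 1 (289°, 13.9 mi): east 13.9 sin 289° = -13.14, north 13.9 cos 289° = 4.53
Leg 2 (133°, 11.8 mi): east 11.8 sin 133° = 8.63, north 11.8 cos 133° = -8.05
Current position: (-4.51, -3.52). Target: (22.9, 25.4). Remaining: Δeast = 27.41, Δnorth = 28.92.
Bearing = atan2(27.41, 28.92) mod 360° = 43.47°; distance = √((27.41)² + (28.92)²) = 39.849 mi.

043°, 39.8 mi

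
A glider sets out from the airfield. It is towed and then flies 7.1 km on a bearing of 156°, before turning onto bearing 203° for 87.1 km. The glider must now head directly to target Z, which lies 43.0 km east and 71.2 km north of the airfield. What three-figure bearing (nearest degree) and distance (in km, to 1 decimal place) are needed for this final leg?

Leg 1 (156°, 7.1 km): east 7.1 sin 156° = 2.89, north 7.1 cos 156° = -6.49
Leg 2 (203°, 87.1 km): east 87.1 sin 203° = -34.03, north 87.1 cos 203° = -80.18
Current position: (-31.14, -86.66). Target: (43.0, 71.2). Remaining: Δeast = 74.14, Δnorth = 157.86.
Bearing = atan2(74.14, 157.86) mod 360° = 25.16°; distance = √((74.14)² + (157.86)²) = 174.407 km.

025°, 174.4 km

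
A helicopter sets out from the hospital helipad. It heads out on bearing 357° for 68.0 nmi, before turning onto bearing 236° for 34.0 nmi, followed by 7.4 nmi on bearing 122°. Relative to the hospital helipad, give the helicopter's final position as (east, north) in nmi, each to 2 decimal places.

(-25.47, 44.97)

Leg 1 (357°, 68.0 nmi): east 68.0 sin 357° = -3.56, north 68.0 cos 357° = 67.91
Leg 2 (236°, 34.0 nmi): east 34.0 sin 236° = -28.19, north 34.0 cos 236° = -19.01
Leg 3 (122°, 7.4 nmi): east 7.4 sin 122° = 6.28, north 7.4 cos 122° = -3.92
Summing: -25.47 nmi east, 44.97 nmi north → (-25.47, 44.97).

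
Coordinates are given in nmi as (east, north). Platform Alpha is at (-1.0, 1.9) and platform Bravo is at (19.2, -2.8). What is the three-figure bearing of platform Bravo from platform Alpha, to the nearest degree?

103°

Δeast = 19.2 − -1.0 = 20.20; Δnorth = -2.8 − 1.9 = -4.70.
Bearing = atan2(Δeast, Δnorth) mod 360° = 103.10° ≈ 103°.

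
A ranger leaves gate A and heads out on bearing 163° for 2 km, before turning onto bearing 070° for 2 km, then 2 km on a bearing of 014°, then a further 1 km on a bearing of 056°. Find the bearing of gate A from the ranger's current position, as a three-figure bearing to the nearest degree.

251°

Leg 1 (163°, 2 km): east 2 sin 163° = 0.58, north 2 cos 163° = -1.91
Leg 2 (070°, 2 km): east 2 sin 70° = 1.88, north 2 cos 70° = 0.68
Leg 3 (014°, 2 km): east 2 sin 14° = 0.48, north 2 cos 14° = 1.94
Leg 4 (056°, 1 km): east 1 sin 56° = 0.83, north 1 cos 56° = 0.56
Net displacement: 3.78 east, 1.27 north. Direction back to start is (-3.78, -1.27): bearing = atan2(-3.78, -1.27) mod 360° = 251.40° ≈ 251°.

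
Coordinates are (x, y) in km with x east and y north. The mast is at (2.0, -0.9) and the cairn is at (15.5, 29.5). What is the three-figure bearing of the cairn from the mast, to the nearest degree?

Δeast = 15.5 − 2.0 = 13.50; Δnorth = 29.5 − -0.9 = 30.40.
Bearing = atan2(Δeast, Δnorth) mod 360° = 23.94° ≈ 024°.

024°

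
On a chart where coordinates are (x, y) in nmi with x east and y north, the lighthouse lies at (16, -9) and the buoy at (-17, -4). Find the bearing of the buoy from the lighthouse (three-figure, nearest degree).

279°

Δeast = -17 − 16 = -33.00; Δnorth = -4 − -9 = 5.00.
Bearing = atan2(Δeast, Δnorth) mod 360° = 278.62° ≈ 279°.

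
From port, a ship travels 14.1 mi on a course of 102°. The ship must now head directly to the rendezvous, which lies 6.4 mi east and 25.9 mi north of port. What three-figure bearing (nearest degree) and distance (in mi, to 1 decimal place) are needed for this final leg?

346°, 29.8 mi

Leg 1 (102°, 14.1 mi): east 14.1 sin 102° = 13.79, north 14.1 cos 102° = -2.93
Current position: (13.79, -2.93). Target: (6.4, 25.9). Remaining: Δeast = -7.39, Δnorth = 28.83.
Bearing = atan2(-7.39, 28.83) mod 360° = 345.62°; distance = √((-7.39)² + (28.83)²) = 29.764 mi.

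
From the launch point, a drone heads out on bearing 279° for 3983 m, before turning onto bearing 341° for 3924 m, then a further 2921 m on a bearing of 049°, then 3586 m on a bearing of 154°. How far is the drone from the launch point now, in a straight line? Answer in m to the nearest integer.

Leg 1 (279°, 3983 m): east 3983 sin 279° = -3933.96, north 3983 cos 279° = 623.08
Leg 2 (341°, 3924 m): east 3924 sin 341° = -1277.53, north 3924 cos 341° = 3710.21
Leg 3 (049°, 2921 m): east 2921 sin 49° = 2204.51, north 2921 cos 49° = 1916.35
Leg 4 (154°, 3586 m): east 3586 sin 154° = 1572.00, north 3586 cos 154° = -3223.08
Net: -1434.99 east, 3026.57 north. Distance = √((-1434.99)² + (3026.57)²) = 3349.521 m.

3350 m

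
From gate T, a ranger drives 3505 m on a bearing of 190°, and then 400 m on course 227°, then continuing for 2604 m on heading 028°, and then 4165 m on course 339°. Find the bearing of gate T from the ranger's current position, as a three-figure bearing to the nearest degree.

Leg 1 (190°, 3505 m): east 3505 sin 190° = -608.64, north 3505 cos 190° = -3451.75
Leg 2 (227°, 400 m): east 400 sin 227° = -292.54, north 400 cos 227° = -272.80
Leg 3 (028°, 2604 m): east 2604 sin 28° = 1222.50, north 2604 cos 28° = 2299.20
Leg 4 (339°, 4165 m): east 4165 sin 339° = -1492.60, north 4165 cos 339° = 3888.36
Net displacement: -1171.28 east, 2463.01 north. Direction back to start is (1171.28, -2463.01): bearing = atan2(1171.28, -2463.01) mod 360° = 154.57° ≈ 155°.

155°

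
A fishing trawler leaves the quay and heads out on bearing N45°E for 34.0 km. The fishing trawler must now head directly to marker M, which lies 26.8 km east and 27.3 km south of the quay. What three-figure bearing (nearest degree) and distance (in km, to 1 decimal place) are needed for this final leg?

Leg 1 (N45°E, 34.0 km): east 34.0 sin 45° = 24.04, north 34.0 cos 45° = 24.04
Current position: (24.04, 24.04). Target: (26.8, -27.3). Remaining: Δeast = 2.76, Δnorth = -51.34.
Bearing = atan2(2.76, -51.34) mod 360° = 176.92°; distance = √((2.76)² + (-51.34)²) = 51.416 km.

177°, 51.4 km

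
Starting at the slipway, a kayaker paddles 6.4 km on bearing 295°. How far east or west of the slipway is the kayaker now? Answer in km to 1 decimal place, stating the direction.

Leg 1 (295°, 6.4 km): east 6.4 sin 295° = -5.80, north 6.4 cos 295° = 2.70
Net east component: -5.80 km.

5.8 km west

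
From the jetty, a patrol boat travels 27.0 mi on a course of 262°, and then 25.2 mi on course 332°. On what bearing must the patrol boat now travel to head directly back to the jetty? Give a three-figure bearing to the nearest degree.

116°

Leg 1 (262°, 27.0 mi): east 27.0 sin 262° = -26.74, north 27.0 cos 262° = -3.76
Leg 2 (332°, 25.2 mi): east 25.2 sin 332° = -11.83, north 25.2 cos 332° = 22.25
Net displacement: -38.57 east, 18.49 north. Direction back to start is (38.57, -18.49): bearing = atan2(38.57, -18.49) mod 360° = 115.62° ≈ 116°.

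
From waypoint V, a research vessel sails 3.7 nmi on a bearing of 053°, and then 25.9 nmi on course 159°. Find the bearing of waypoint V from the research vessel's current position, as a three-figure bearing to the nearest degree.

331°

Leg 1 (053°, 3.7 nmi): east 3.7 sin 53° = 2.95, north 3.7 cos 53° = 2.23
Leg 2 (159°, 25.9 nmi): east 25.9 sin 159° = 9.28, north 25.9 cos 159° = -24.18
Net displacement: 12.24 east, -21.95 north. Direction back to start is (-12.24, 21.95): bearing = atan2(-12.24, 21.95) mod 360° = 330.86° ≈ 331°.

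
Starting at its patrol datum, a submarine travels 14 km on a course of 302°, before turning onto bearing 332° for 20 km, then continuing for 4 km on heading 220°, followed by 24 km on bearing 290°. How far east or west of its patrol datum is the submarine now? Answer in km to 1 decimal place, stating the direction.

46.4 km west

Leg 1 (302°, 14 km): east 14 sin 302° = -11.87, north 14 cos 302° = 7.42
Leg 2 (332°, 20 km): east 20 sin 332° = -9.39, north 20 cos 332° = 17.66
Leg 3 (220°, 4 km): east 4 sin 220° = -2.57, north 4 cos 220° = -3.06
Leg 4 (290°, 24 km): east 24 sin 290° = -22.55, north 24 cos 290° = 8.21
Net east component: -46.39 km.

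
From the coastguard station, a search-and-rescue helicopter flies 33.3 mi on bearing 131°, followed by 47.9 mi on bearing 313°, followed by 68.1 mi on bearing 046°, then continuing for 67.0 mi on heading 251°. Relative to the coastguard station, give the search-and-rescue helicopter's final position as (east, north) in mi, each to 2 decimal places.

Leg 1 (131°, 33.3 mi): east 33.3 sin 131° = 25.13, north 33.3 cos 131° = -21.85
Leg 2 (313°, 47.9 mi): east 47.9 sin 313° = -35.03, north 47.9 cos 313° = 32.67
Leg 3 (046°, 68.1 mi): east 68.1 sin 46° = 48.99, north 68.1 cos 46° = 47.31
Leg 4 (251°, 67.0 mi): east 67.0 sin 251° = -63.35, north 67.0 cos 251° = -21.81
Summing: -24.26 mi east, 36.31 mi north → (-24.26, 36.31).

(-24.26, 36.31)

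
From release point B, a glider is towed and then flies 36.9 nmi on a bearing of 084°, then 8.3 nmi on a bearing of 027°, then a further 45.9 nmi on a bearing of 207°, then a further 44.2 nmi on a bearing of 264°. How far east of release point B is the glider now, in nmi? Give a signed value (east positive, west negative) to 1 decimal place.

Leg 1 (084°, 36.9 nmi): east 36.9 sin 84° = 36.70, north 36.9 cos 84° = 3.86
Leg 2 (027°, 8.3 nmi): east 8.3 sin 27° = 3.77, north 8.3 cos 27° = 7.40
Leg 3 (207°, 45.9 nmi): east 45.9 sin 207° = -20.84, north 45.9 cos 207° = -40.90
Leg 4 (264°, 44.2 nmi): east 44.2 sin 264° = -43.96, north 44.2 cos 264° = -4.62
Net east component: -24.33 nmi.

-24.3 nmi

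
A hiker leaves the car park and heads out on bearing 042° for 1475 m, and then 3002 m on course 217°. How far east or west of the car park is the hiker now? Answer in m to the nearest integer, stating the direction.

820 m west

Leg 1 (042°, 1475 m): east 1475 sin 42° = 986.97, north 1475 cos 42° = 1096.14
Leg 2 (217°, 3002 m): east 3002 sin 217° = -1806.65, north 3002 cos 217° = -2397.50
Net east component: -819.68 m.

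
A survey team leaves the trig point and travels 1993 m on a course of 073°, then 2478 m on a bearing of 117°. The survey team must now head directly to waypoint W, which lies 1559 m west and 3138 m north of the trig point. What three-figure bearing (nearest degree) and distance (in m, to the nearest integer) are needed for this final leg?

Leg 1 (073°, 1993 m): east 1993 sin 73° = 1905.92, north 1993 cos 73° = 582.70
Leg 2 (117°, 2478 m): east 2478 sin 117° = 2207.91, north 2478 cos 117° = -1124.99
Current position: (4113.83, -542.29). Target: (-1559, 3138). Remaining: Δeast = -5672.83, Δnorth = 3680.29.
Bearing = atan2(-5672.83, 3680.29) mod 360° = 302.97°; distance = √((-5672.83)² + (3680.29)²) = 6762.066 m.

303°, 6762 m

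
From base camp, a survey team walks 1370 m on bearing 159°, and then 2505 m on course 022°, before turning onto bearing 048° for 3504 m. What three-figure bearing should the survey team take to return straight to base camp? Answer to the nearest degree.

230°

Leg 1 (159°, 1370 m): east 1370 sin 159° = 490.96, north 1370 cos 159° = -1279.01
Leg 2 (022°, 2505 m): east 2505 sin 22° = 938.39, north 2505 cos 22° = 2322.60
Leg 3 (048°, 3504 m): east 3504 sin 48° = 2603.98, north 3504 cos 48° = 2344.63
Net displacement: 4033.33 east, 3388.22 north. Direction back to start is (-4033.33, -3388.22): bearing = atan2(-4033.33, -3388.22) mod 360° = 229.97° ≈ 230°.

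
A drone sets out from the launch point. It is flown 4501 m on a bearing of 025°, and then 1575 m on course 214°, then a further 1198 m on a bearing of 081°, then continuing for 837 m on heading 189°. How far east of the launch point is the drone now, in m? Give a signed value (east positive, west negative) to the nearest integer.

Leg 1 (025°, 4501 m): east 4501 sin 25° = 1902.20, north 4501 cos 25° = 4079.29
Leg 2 (214°, 1575 m): east 1575 sin 214° = -880.73, north 1575 cos 214° = -1305.73
Leg 3 (081°, 1198 m): east 1198 sin 81° = 1183.25, north 1198 cos 81° = 187.41
Leg 4 (189°, 837 m): east 837 sin 189° = -130.94, north 837 cos 189° = -826.70
Net east component: 2073.79 m.

2074 m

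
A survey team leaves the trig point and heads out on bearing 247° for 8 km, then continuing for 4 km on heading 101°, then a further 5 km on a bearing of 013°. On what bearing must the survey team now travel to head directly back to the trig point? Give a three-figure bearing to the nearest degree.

Leg 1 (247°, 8 km): east 8 sin 247° = -7.36, north 8 cos 247° = -3.13
Leg 2 (101°, 4 km): east 4 sin 101° = 3.93, north 4 cos 101° = -0.76
Leg 3 (013°, 5 km): east 5 sin 13° = 1.12, north 5 cos 13° = 4.87
Net displacement: -2.31 east, 0.98 north. Direction back to start is (2.31, -0.98): bearing = atan2(2.31, -0.98) mod 360° = 113.02° ≈ 113°.

113°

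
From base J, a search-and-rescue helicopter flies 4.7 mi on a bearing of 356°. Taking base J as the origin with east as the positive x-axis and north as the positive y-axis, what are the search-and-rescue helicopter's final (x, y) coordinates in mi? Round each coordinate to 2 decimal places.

(-0.33, 4.69)

Leg 1 (356°, 4.7 mi): east 4.7 sin 356° = -0.33, north 4.7 cos 356° = 4.69
Summing: -0.33 mi east, 4.69 mi north → (-0.33, 4.69).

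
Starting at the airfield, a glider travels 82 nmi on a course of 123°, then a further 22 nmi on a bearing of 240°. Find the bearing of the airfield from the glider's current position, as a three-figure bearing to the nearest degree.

318°

Leg 1 (123°, 82 nmi): east 82 sin 123° = 68.77, north 82 cos 123° = -44.66
Leg 2 (240°, 22 nmi): east 22 sin 240° = -19.05, north 22 cos 240° = -11.00
Net displacement: 49.72 east, -55.66 north. Direction back to start is (-49.72, 55.66): bearing = atan2(-49.72, 55.66) mod 360° = 318.23° ≈ 318°.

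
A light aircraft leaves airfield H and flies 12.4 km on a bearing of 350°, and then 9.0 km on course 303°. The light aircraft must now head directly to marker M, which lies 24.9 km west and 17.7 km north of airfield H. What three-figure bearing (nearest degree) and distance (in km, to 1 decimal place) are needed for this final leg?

272°, 15.2 km

Leg 1 (350°, 12.4 km): east 12.4 sin 350° = -2.15, north 12.4 cos 350° = 12.21
Leg 2 (303°, 9.0 km): east 9.0 sin 303° = -7.55, north 9.0 cos 303° = 4.90
Current position: (-9.70, 17.11). Target: (-24.9, 17.7). Remaining: Δeast = -15.20, Δnorth = 0.59.
Bearing = atan2(-15.20, 0.59) mod 360° = 272.21°; distance = √((-15.20)² + (0.59)²) = 15.210 km.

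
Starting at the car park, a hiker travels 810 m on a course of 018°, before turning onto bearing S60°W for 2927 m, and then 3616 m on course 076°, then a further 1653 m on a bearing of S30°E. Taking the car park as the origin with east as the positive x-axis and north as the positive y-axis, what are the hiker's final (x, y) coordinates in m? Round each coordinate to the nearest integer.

Leg 1 (018°, 810 m): east 810 sin 18° = 250.30, north 810 cos 18° = 770.36
Leg 2 (S60°W, 2927 m): east 2927 sin 240° = -2534.86, north 2927 cos 240° = -1463.50
Leg 3 (076°, 3616 m): east 3616 sin 76° = 3508.59, north 3616 cos 76° = 874.79
Leg 4 (S30°E, 1653 m): east 1653 sin 150° = 826.50, north 1653 cos 150° = -1431.54
Summing: 2050.54 m east, -1249.89 m north → (2051, -1250).

(2051, -1250)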